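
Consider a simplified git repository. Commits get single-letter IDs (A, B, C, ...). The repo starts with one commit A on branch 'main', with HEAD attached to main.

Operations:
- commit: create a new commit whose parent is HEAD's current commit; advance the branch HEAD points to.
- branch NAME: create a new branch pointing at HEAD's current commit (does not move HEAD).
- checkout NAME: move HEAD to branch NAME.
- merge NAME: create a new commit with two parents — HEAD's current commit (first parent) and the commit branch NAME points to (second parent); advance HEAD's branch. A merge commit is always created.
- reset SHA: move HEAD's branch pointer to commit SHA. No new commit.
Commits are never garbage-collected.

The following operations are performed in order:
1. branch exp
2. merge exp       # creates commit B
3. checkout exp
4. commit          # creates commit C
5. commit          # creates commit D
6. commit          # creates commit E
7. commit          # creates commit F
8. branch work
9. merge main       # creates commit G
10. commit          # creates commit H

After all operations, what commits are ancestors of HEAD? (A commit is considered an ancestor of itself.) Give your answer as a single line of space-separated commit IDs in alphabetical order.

Answer: A B C D E F G H

Derivation:
After op 1 (branch): HEAD=main@A [exp=A main=A]
After op 2 (merge): HEAD=main@B [exp=A main=B]
After op 3 (checkout): HEAD=exp@A [exp=A main=B]
After op 4 (commit): HEAD=exp@C [exp=C main=B]
After op 5 (commit): HEAD=exp@D [exp=D main=B]
After op 6 (commit): HEAD=exp@E [exp=E main=B]
After op 7 (commit): HEAD=exp@F [exp=F main=B]
After op 8 (branch): HEAD=exp@F [exp=F main=B work=F]
After op 9 (merge): HEAD=exp@G [exp=G main=B work=F]
After op 10 (commit): HEAD=exp@H [exp=H main=B work=F]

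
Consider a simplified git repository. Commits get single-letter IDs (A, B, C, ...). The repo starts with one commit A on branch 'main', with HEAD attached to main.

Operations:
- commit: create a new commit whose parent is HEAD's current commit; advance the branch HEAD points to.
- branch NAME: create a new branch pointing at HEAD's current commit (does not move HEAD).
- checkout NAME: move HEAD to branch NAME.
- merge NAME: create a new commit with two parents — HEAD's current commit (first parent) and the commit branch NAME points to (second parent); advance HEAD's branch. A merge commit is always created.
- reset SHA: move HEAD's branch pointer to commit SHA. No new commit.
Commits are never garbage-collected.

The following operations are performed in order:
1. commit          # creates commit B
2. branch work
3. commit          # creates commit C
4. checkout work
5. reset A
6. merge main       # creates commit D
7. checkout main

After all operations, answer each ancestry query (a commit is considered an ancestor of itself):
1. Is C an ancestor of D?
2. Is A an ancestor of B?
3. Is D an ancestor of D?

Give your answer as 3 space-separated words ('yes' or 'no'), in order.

After op 1 (commit): HEAD=main@B [main=B]
After op 2 (branch): HEAD=main@B [main=B work=B]
After op 3 (commit): HEAD=main@C [main=C work=B]
After op 4 (checkout): HEAD=work@B [main=C work=B]
After op 5 (reset): HEAD=work@A [main=C work=A]
After op 6 (merge): HEAD=work@D [main=C work=D]
After op 7 (checkout): HEAD=main@C [main=C work=D]
ancestors(D) = {A,B,C,D}; C in? yes
ancestors(B) = {A,B}; A in? yes
ancestors(D) = {A,B,C,D}; D in? yes

Answer: yes yes yes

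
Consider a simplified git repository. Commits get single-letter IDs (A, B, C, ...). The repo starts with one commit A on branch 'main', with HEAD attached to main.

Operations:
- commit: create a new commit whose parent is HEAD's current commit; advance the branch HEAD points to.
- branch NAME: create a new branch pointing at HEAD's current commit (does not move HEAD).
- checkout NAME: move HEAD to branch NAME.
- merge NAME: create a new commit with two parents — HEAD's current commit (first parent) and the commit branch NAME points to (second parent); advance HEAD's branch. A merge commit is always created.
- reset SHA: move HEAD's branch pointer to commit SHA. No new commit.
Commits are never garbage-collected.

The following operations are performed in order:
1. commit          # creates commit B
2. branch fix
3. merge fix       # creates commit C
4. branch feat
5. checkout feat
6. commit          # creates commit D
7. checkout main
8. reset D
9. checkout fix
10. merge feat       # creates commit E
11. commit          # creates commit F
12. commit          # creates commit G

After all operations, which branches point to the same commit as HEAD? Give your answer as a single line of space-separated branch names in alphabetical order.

After op 1 (commit): HEAD=main@B [main=B]
After op 2 (branch): HEAD=main@B [fix=B main=B]
After op 3 (merge): HEAD=main@C [fix=B main=C]
After op 4 (branch): HEAD=main@C [feat=C fix=B main=C]
After op 5 (checkout): HEAD=feat@C [feat=C fix=B main=C]
After op 6 (commit): HEAD=feat@D [feat=D fix=B main=C]
After op 7 (checkout): HEAD=main@C [feat=D fix=B main=C]
After op 8 (reset): HEAD=main@D [feat=D fix=B main=D]
After op 9 (checkout): HEAD=fix@B [feat=D fix=B main=D]
After op 10 (merge): HEAD=fix@E [feat=D fix=E main=D]
After op 11 (commit): HEAD=fix@F [feat=D fix=F main=D]
After op 12 (commit): HEAD=fix@G [feat=D fix=G main=D]

Answer: fix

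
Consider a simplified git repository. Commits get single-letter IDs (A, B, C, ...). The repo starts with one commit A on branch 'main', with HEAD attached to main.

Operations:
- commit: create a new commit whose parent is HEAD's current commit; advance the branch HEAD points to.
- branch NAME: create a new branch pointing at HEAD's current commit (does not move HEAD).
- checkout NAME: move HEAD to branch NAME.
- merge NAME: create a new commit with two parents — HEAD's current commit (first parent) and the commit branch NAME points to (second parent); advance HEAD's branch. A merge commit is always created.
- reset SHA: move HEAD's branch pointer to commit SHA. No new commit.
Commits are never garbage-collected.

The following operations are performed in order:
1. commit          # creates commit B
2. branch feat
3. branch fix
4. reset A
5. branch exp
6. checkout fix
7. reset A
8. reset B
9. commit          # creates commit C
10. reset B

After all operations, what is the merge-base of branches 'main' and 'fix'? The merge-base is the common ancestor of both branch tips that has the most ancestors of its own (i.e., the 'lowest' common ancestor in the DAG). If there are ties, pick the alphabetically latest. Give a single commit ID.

Answer: A

Derivation:
After op 1 (commit): HEAD=main@B [main=B]
After op 2 (branch): HEAD=main@B [feat=B main=B]
After op 3 (branch): HEAD=main@B [feat=B fix=B main=B]
After op 4 (reset): HEAD=main@A [feat=B fix=B main=A]
After op 5 (branch): HEAD=main@A [exp=A feat=B fix=B main=A]
After op 6 (checkout): HEAD=fix@B [exp=A feat=B fix=B main=A]
After op 7 (reset): HEAD=fix@A [exp=A feat=B fix=A main=A]
After op 8 (reset): HEAD=fix@B [exp=A feat=B fix=B main=A]
After op 9 (commit): HEAD=fix@C [exp=A feat=B fix=C main=A]
After op 10 (reset): HEAD=fix@B [exp=A feat=B fix=B main=A]
ancestors(main=A): ['A']
ancestors(fix=B): ['A', 'B']
common: ['A']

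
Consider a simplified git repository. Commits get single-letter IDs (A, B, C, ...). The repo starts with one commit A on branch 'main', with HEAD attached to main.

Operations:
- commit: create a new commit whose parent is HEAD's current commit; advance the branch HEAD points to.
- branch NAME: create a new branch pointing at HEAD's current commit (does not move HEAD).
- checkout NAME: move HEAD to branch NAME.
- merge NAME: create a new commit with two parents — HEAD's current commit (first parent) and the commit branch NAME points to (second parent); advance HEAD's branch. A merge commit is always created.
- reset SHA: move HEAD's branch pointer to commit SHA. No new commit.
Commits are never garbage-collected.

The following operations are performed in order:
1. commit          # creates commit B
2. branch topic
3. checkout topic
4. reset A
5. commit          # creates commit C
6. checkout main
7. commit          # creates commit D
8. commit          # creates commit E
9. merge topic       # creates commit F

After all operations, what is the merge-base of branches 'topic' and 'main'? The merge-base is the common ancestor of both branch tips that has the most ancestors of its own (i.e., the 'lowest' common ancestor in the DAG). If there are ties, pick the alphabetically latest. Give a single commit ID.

After op 1 (commit): HEAD=main@B [main=B]
After op 2 (branch): HEAD=main@B [main=B topic=B]
After op 3 (checkout): HEAD=topic@B [main=B topic=B]
After op 4 (reset): HEAD=topic@A [main=B topic=A]
After op 5 (commit): HEAD=topic@C [main=B topic=C]
After op 6 (checkout): HEAD=main@B [main=B topic=C]
After op 7 (commit): HEAD=main@D [main=D topic=C]
After op 8 (commit): HEAD=main@E [main=E topic=C]
After op 9 (merge): HEAD=main@F [main=F topic=C]
ancestors(topic=C): ['A', 'C']
ancestors(main=F): ['A', 'B', 'C', 'D', 'E', 'F']
common: ['A', 'C']

Answer: C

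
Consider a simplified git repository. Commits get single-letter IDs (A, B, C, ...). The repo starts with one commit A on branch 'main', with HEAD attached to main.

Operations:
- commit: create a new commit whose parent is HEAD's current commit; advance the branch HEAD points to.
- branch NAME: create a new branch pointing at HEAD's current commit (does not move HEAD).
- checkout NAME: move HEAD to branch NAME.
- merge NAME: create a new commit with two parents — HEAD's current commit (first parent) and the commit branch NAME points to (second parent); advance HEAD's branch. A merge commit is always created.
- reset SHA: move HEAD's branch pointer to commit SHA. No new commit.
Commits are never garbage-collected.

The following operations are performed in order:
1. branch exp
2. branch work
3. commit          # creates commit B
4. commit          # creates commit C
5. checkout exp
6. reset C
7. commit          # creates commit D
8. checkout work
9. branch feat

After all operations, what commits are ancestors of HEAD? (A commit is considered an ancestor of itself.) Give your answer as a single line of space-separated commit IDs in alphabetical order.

After op 1 (branch): HEAD=main@A [exp=A main=A]
After op 2 (branch): HEAD=main@A [exp=A main=A work=A]
After op 3 (commit): HEAD=main@B [exp=A main=B work=A]
After op 4 (commit): HEAD=main@C [exp=A main=C work=A]
After op 5 (checkout): HEAD=exp@A [exp=A main=C work=A]
After op 6 (reset): HEAD=exp@C [exp=C main=C work=A]
After op 7 (commit): HEAD=exp@D [exp=D main=C work=A]
After op 8 (checkout): HEAD=work@A [exp=D main=C work=A]
After op 9 (branch): HEAD=work@A [exp=D feat=A main=C work=A]

Answer: A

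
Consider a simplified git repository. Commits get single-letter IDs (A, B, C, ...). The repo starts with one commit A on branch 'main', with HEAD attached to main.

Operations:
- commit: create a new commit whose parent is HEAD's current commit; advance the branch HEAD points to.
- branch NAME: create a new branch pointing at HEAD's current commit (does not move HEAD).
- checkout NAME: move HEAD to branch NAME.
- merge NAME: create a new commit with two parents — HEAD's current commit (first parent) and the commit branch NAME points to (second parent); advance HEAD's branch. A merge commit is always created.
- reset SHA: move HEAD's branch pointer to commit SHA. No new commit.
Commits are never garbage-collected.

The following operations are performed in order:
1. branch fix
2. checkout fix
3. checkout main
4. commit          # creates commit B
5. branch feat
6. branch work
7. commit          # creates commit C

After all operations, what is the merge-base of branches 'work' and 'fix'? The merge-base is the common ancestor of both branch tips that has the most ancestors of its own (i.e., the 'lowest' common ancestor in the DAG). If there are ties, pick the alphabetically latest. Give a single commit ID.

Answer: A

Derivation:
After op 1 (branch): HEAD=main@A [fix=A main=A]
After op 2 (checkout): HEAD=fix@A [fix=A main=A]
After op 3 (checkout): HEAD=main@A [fix=A main=A]
After op 4 (commit): HEAD=main@B [fix=A main=B]
After op 5 (branch): HEAD=main@B [feat=B fix=A main=B]
After op 6 (branch): HEAD=main@B [feat=B fix=A main=B work=B]
After op 7 (commit): HEAD=main@C [feat=B fix=A main=C work=B]
ancestors(work=B): ['A', 'B']
ancestors(fix=A): ['A']
common: ['A']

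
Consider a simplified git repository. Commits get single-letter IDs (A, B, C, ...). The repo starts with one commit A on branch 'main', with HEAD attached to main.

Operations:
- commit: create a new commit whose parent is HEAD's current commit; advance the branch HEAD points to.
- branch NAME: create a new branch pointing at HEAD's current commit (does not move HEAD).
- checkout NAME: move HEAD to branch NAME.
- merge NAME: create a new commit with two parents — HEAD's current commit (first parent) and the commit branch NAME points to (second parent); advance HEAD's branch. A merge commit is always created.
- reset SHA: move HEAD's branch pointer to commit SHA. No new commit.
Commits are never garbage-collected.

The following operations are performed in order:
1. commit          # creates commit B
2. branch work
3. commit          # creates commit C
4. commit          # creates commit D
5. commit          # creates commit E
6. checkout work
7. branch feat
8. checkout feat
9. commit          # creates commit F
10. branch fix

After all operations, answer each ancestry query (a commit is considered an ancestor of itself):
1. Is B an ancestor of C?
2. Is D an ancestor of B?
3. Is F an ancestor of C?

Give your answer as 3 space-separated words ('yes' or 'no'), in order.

Answer: yes no no

Derivation:
After op 1 (commit): HEAD=main@B [main=B]
After op 2 (branch): HEAD=main@B [main=B work=B]
After op 3 (commit): HEAD=main@C [main=C work=B]
After op 4 (commit): HEAD=main@D [main=D work=B]
After op 5 (commit): HEAD=main@E [main=E work=B]
After op 6 (checkout): HEAD=work@B [main=E work=B]
After op 7 (branch): HEAD=work@B [feat=B main=E work=B]
After op 8 (checkout): HEAD=feat@B [feat=B main=E work=B]
After op 9 (commit): HEAD=feat@F [feat=F main=E work=B]
After op 10 (branch): HEAD=feat@F [feat=F fix=F main=E work=B]
ancestors(C) = {A,B,C}; B in? yes
ancestors(B) = {A,B}; D in? no
ancestors(C) = {A,B,C}; F in? no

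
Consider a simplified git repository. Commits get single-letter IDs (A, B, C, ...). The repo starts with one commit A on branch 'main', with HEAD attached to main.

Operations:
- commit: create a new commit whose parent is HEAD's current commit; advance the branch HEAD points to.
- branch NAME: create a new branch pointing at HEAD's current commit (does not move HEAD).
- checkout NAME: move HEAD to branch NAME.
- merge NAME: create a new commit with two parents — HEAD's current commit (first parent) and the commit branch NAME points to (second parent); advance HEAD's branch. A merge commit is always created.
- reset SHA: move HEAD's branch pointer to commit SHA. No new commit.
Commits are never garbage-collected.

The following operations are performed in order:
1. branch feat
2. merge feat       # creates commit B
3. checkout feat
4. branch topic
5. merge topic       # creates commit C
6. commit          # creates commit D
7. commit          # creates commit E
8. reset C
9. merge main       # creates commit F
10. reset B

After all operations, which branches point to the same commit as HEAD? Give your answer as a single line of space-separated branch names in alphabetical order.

Answer: feat main

Derivation:
After op 1 (branch): HEAD=main@A [feat=A main=A]
After op 2 (merge): HEAD=main@B [feat=A main=B]
After op 3 (checkout): HEAD=feat@A [feat=A main=B]
After op 4 (branch): HEAD=feat@A [feat=A main=B topic=A]
After op 5 (merge): HEAD=feat@C [feat=C main=B topic=A]
After op 6 (commit): HEAD=feat@D [feat=D main=B topic=A]
After op 7 (commit): HEAD=feat@E [feat=E main=B topic=A]
After op 8 (reset): HEAD=feat@C [feat=C main=B topic=A]
After op 9 (merge): HEAD=feat@F [feat=F main=B topic=A]
After op 10 (reset): HEAD=feat@B [feat=B main=B topic=A]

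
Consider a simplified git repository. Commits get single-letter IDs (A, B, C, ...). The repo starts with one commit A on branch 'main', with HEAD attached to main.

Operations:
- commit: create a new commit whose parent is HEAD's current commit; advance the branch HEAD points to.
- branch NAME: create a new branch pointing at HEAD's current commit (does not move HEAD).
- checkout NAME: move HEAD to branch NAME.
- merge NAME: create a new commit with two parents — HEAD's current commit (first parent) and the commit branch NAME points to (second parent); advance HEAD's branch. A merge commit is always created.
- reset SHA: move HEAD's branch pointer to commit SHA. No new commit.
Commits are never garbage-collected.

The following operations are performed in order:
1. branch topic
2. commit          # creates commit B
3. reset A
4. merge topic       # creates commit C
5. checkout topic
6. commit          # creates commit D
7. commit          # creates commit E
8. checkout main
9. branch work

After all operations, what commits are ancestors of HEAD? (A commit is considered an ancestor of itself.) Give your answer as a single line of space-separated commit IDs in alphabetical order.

Answer: A C

Derivation:
After op 1 (branch): HEAD=main@A [main=A topic=A]
After op 2 (commit): HEAD=main@B [main=B topic=A]
After op 3 (reset): HEAD=main@A [main=A topic=A]
After op 4 (merge): HEAD=main@C [main=C topic=A]
After op 5 (checkout): HEAD=topic@A [main=C topic=A]
After op 6 (commit): HEAD=topic@D [main=C topic=D]
After op 7 (commit): HEAD=topic@E [main=C topic=E]
After op 8 (checkout): HEAD=main@C [main=C topic=E]
After op 9 (branch): HEAD=main@C [main=C topic=E work=C]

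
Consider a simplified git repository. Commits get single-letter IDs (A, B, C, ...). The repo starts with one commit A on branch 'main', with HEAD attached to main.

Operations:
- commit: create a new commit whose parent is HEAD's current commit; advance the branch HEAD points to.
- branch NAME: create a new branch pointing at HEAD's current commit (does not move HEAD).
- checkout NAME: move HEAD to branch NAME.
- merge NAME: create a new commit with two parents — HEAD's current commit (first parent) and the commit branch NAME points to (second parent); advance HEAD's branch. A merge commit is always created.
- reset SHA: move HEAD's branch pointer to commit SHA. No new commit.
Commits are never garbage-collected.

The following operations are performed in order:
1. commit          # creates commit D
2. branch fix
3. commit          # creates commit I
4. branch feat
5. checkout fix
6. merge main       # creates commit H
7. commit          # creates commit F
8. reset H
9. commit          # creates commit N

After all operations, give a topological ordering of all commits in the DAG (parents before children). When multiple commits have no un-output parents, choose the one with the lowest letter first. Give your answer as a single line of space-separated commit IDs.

After op 1 (commit): HEAD=main@D [main=D]
After op 2 (branch): HEAD=main@D [fix=D main=D]
After op 3 (commit): HEAD=main@I [fix=D main=I]
After op 4 (branch): HEAD=main@I [feat=I fix=D main=I]
After op 5 (checkout): HEAD=fix@D [feat=I fix=D main=I]
After op 6 (merge): HEAD=fix@H [feat=I fix=H main=I]
After op 7 (commit): HEAD=fix@F [feat=I fix=F main=I]
After op 8 (reset): HEAD=fix@H [feat=I fix=H main=I]
After op 9 (commit): HEAD=fix@N [feat=I fix=N main=I]
commit A: parents=[]
commit D: parents=['A']
commit F: parents=['H']
commit H: parents=['D', 'I']
commit I: parents=['D']
commit N: parents=['H']

Answer: A D I H F N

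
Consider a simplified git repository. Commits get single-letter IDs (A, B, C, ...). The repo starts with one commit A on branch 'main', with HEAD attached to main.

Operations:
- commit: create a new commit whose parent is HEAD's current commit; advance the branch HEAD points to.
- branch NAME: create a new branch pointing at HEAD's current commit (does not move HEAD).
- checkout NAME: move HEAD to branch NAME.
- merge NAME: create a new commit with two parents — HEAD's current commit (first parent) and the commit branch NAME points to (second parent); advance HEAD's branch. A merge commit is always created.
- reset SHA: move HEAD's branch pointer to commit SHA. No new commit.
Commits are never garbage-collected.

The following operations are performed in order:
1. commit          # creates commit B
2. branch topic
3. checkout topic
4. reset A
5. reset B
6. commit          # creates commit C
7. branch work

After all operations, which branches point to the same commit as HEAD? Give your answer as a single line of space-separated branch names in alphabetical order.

Answer: topic work

Derivation:
After op 1 (commit): HEAD=main@B [main=B]
After op 2 (branch): HEAD=main@B [main=B topic=B]
After op 3 (checkout): HEAD=topic@B [main=B topic=B]
After op 4 (reset): HEAD=topic@A [main=B topic=A]
After op 5 (reset): HEAD=topic@B [main=B topic=B]
After op 6 (commit): HEAD=topic@C [main=B topic=C]
After op 7 (branch): HEAD=topic@C [main=B topic=C work=C]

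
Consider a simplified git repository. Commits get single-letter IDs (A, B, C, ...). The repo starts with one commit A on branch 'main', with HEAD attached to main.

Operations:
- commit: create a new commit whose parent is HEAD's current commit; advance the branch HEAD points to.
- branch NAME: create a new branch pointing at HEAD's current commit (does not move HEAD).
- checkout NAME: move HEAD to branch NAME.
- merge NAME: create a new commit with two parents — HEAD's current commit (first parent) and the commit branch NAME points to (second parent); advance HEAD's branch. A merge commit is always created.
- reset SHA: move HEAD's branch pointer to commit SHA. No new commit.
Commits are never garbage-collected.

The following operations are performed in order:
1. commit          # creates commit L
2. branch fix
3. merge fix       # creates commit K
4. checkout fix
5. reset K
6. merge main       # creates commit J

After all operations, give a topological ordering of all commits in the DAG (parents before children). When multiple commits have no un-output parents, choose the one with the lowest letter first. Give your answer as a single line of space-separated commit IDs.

Answer: A L K J

Derivation:
After op 1 (commit): HEAD=main@L [main=L]
After op 2 (branch): HEAD=main@L [fix=L main=L]
After op 3 (merge): HEAD=main@K [fix=L main=K]
After op 4 (checkout): HEAD=fix@L [fix=L main=K]
After op 5 (reset): HEAD=fix@K [fix=K main=K]
After op 6 (merge): HEAD=fix@J [fix=J main=K]
commit A: parents=[]
commit J: parents=['K', 'K']
commit K: parents=['L', 'L']
commit L: parents=['A']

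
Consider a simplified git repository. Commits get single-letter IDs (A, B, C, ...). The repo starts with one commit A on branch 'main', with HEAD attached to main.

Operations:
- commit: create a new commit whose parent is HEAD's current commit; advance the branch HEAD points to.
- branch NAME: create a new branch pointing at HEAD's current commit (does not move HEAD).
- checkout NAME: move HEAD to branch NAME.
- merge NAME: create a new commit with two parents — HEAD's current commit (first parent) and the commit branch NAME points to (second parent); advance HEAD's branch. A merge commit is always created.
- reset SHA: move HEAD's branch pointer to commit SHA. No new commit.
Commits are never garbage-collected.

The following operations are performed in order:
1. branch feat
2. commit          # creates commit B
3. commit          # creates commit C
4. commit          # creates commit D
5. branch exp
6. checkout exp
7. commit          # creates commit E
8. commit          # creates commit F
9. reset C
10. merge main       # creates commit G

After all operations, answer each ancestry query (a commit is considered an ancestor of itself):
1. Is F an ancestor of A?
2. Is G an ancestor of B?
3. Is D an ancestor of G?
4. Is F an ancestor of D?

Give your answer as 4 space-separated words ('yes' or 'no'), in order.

Answer: no no yes no

Derivation:
After op 1 (branch): HEAD=main@A [feat=A main=A]
After op 2 (commit): HEAD=main@B [feat=A main=B]
After op 3 (commit): HEAD=main@C [feat=A main=C]
After op 4 (commit): HEAD=main@D [feat=A main=D]
After op 5 (branch): HEAD=main@D [exp=D feat=A main=D]
After op 6 (checkout): HEAD=exp@D [exp=D feat=A main=D]
After op 7 (commit): HEAD=exp@E [exp=E feat=A main=D]
After op 8 (commit): HEAD=exp@F [exp=F feat=A main=D]
After op 9 (reset): HEAD=exp@C [exp=C feat=A main=D]
After op 10 (merge): HEAD=exp@G [exp=G feat=A main=D]
ancestors(A) = {A}; F in? no
ancestors(B) = {A,B}; G in? no
ancestors(G) = {A,B,C,D,G}; D in? yes
ancestors(D) = {A,B,C,D}; F in? no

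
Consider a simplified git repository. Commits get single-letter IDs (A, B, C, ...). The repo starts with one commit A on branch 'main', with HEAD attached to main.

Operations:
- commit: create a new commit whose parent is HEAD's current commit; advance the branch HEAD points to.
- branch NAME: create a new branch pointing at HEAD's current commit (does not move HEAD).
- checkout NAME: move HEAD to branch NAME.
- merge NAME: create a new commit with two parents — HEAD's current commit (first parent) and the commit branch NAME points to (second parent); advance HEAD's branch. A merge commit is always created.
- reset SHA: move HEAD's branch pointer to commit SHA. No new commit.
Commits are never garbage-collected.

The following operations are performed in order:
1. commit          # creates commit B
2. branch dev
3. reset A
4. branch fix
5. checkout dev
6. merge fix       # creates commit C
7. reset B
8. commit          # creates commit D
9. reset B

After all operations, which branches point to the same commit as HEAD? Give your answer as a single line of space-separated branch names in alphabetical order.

After op 1 (commit): HEAD=main@B [main=B]
After op 2 (branch): HEAD=main@B [dev=B main=B]
After op 3 (reset): HEAD=main@A [dev=B main=A]
After op 4 (branch): HEAD=main@A [dev=B fix=A main=A]
After op 5 (checkout): HEAD=dev@B [dev=B fix=A main=A]
After op 6 (merge): HEAD=dev@C [dev=C fix=A main=A]
After op 7 (reset): HEAD=dev@B [dev=B fix=A main=A]
After op 8 (commit): HEAD=dev@D [dev=D fix=A main=A]
After op 9 (reset): HEAD=dev@B [dev=B fix=A main=A]

Answer: dev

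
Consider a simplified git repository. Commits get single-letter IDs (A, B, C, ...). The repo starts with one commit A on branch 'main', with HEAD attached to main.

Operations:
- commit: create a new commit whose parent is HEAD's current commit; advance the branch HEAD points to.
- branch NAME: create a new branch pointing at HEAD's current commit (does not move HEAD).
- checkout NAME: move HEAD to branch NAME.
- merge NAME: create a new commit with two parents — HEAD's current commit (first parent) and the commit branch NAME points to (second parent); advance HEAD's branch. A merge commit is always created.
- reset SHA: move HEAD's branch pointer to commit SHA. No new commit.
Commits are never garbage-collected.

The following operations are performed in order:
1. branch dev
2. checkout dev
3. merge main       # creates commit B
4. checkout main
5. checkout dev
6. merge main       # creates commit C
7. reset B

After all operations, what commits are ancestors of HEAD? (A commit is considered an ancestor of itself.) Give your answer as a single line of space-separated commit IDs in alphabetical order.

Answer: A B

Derivation:
After op 1 (branch): HEAD=main@A [dev=A main=A]
After op 2 (checkout): HEAD=dev@A [dev=A main=A]
After op 3 (merge): HEAD=dev@B [dev=B main=A]
After op 4 (checkout): HEAD=main@A [dev=B main=A]
After op 5 (checkout): HEAD=dev@B [dev=B main=A]
After op 6 (merge): HEAD=dev@C [dev=C main=A]
After op 7 (reset): HEAD=dev@B [dev=B main=A]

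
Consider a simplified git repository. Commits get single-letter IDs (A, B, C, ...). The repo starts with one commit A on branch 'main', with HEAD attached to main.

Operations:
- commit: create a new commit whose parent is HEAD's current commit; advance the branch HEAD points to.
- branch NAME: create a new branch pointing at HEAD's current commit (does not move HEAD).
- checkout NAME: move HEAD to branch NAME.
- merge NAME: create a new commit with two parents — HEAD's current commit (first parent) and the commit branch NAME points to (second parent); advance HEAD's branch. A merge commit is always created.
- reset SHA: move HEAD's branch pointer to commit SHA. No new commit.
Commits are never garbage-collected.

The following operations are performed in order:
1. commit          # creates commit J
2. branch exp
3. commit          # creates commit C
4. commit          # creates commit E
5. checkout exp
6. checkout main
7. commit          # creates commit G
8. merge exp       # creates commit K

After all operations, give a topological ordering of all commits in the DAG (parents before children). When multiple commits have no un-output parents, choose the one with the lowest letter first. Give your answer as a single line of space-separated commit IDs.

Answer: A J C E G K

Derivation:
After op 1 (commit): HEAD=main@J [main=J]
After op 2 (branch): HEAD=main@J [exp=J main=J]
After op 3 (commit): HEAD=main@C [exp=J main=C]
After op 4 (commit): HEAD=main@E [exp=J main=E]
After op 5 (checkout): HEAD=exp@J [exp=J main=E]
After op 6 (checkout): HEAD=main@E [exp=J main=E]
After op 7 (commit): HEAD=main@G [exp=J main=G]
After op 8 (merge): HEAD=main@K [exp=J main=K]
commit A: parents=[]
commit C: parents=['J']
commit E: parents=['C']
commit G: parents=['E']
commit J: parents=['A']
commit K: parents=['G', 'J']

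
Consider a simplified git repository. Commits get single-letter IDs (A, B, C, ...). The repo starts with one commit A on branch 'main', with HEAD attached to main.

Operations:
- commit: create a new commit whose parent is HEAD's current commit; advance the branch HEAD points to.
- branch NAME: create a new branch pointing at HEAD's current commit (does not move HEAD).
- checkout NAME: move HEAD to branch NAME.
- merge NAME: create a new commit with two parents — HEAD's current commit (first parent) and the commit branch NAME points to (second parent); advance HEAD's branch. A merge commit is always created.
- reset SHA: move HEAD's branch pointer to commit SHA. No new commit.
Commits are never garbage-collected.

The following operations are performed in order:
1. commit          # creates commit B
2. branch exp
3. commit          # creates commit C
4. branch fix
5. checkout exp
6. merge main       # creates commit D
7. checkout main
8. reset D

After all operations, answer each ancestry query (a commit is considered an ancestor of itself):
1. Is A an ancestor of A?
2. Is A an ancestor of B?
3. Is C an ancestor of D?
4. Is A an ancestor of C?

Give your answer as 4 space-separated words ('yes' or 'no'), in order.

After op 1 (commit): HEAD=main@B [main=B]
After op 2 (branch): HEAD=main@B [exp=B main=B]
After op 3 (commit): HEAD=main@C [exp=B main=C]
After op 4 (branch): HEAD=main@C [exp=B fix=C main=C]
After op 5 (checkout): HEAD=exp@B [exp=B fix=C main=C]
After op 6 (merge): HEAD=exp@D [exp=D fix=C main=C]
After op 7 (checkout): HEAD=main@C [exp=D fix=C main=C]
After op 8 (reset): HEAD=main@D [exp=D fix=C main=D]
ancestors(A) = {A}; A in? yes
ancestors(B) = {A,B}; A in? yes
ancestors(D) = {A,B,C,D}; C in? yes
ancestors(C) = {A,B,C}; A in? yes

Answer: yes yes yes yes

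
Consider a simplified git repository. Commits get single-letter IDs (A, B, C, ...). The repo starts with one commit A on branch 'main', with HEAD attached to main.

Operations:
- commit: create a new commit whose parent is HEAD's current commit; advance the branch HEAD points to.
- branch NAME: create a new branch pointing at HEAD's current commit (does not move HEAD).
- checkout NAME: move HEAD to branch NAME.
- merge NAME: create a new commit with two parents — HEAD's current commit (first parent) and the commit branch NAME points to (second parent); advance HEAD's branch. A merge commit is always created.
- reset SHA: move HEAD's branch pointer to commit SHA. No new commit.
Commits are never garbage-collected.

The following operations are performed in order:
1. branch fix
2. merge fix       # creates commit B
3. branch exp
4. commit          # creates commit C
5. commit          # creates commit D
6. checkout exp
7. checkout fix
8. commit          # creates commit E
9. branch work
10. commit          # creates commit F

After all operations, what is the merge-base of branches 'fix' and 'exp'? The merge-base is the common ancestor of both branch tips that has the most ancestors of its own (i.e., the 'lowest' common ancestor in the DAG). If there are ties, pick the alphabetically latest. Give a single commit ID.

Answer: A

Derivation:
After op 1 (branch): HEAD=main@A [fix=A main=A]
After op 2 (merge): HEAD=main@B [fix=A main=B]
After op 3 (branch): HEAD=main@B [exp=B fix=A main=B]
After op 4 (commit): HEAD=main@C [exp=B fix=A main=C]
After op 5 (commit): HEAD=main@D [exp=B fix=A main=D]
After op 6 (checkout): HEAD=exp@B [exp=B fix=A main=D]
After op 7 (checkout): HEAD=fix@A [exp=B fix=A main=D]
After op 8 (commit): HEAD=fix@E [exp=B fix=E main=D]
After op 9 (branch): HEAD=fix@E [exp=B fix=E main=D work=E]
After op 10 (commit): HEAD=fix@F [exp=B fix=F main=D work=E]
ancestors(fix=F): ['A', 'E', 'F']
ancestors(exp=B): ['A', 'B']
common: ['A']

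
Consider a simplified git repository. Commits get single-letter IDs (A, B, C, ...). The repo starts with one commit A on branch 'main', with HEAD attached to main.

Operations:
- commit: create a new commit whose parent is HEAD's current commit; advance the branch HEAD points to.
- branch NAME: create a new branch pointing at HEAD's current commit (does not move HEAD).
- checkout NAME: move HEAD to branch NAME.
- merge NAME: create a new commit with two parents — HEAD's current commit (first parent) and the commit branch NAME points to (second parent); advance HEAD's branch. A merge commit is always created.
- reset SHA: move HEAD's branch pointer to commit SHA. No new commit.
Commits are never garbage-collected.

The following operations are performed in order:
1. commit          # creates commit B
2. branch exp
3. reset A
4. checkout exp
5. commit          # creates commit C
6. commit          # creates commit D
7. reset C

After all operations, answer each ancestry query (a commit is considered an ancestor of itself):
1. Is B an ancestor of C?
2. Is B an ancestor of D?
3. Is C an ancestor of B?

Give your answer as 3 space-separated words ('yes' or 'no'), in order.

After op 1 (commit): HEAD=main@B [main=B]
After op 2 (branch): HEAD=main@B [exp=B main=B]
After op 3 (reset): HEAD=main@A [exp=B main=A]
After op 4 (checkout): HEAD=exp@B [exp=B main=A]
After op 5 (commit): HEAD=exp@C [exp=C main=A]
After op 6 (commit): HEAD=exp@D [exp=D main=A]
After op 7 (reset): HEAD=exp@C [exp=C main=A]
ancestors(C) = {A,B,C}; B in? yes
ancestors(D) = {A,B,C,D}; B in? yes
ancestors(B) = {A,B}; C in? no

Answer: yes yes no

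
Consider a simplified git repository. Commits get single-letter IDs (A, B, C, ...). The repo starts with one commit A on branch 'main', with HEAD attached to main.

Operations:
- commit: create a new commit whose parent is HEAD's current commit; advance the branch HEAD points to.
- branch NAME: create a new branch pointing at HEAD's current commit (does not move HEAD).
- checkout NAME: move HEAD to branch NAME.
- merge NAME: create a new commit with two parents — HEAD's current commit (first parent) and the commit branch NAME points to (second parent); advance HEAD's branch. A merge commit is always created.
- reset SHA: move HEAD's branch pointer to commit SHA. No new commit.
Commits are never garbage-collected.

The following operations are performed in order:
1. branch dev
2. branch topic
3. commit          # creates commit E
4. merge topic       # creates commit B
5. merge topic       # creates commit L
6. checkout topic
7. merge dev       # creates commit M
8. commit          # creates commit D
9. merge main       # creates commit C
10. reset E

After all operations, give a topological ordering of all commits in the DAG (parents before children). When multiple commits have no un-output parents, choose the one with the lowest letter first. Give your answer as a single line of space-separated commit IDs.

After op 1 (branch): HEAD=main@A [dev=A main=A]
After op 2 (branch): HEAD=main@A [dev=A main=A topic=A]
After op 3 (commit): HEAD=main@E [dev=A main=E topic=A]
After op 4 (merge): HEAD=main@B [dev=A main=B topic=A]
After op 5 (merge): HEAD=main@L [dev=A main=L topic=A]
After op 6 (checkout): HEAD=topic@A [dev=A main=L topic=A]
After op 7 (merge): HEAD=topic@M [dev=A main=L topic=M]
After op 8 (commit): HEAD=topic@D [dev=A main=L topic=D]
After op 9 (merge): HEAD=topic@C [dev=A main=L topic=C]
After op 10 (reset): HEAD=topic@E [dev=A main=L topic=E]
commit A: parents=[]
commit B: parents=['E', 'A']
commit C: parents=['D', 'L']
commit D: parents=['M']
commit E: parents=['A']
commit L: parents=['B', 'A']
commit M: parents=['A', 'A']

Answer: A E B L M D C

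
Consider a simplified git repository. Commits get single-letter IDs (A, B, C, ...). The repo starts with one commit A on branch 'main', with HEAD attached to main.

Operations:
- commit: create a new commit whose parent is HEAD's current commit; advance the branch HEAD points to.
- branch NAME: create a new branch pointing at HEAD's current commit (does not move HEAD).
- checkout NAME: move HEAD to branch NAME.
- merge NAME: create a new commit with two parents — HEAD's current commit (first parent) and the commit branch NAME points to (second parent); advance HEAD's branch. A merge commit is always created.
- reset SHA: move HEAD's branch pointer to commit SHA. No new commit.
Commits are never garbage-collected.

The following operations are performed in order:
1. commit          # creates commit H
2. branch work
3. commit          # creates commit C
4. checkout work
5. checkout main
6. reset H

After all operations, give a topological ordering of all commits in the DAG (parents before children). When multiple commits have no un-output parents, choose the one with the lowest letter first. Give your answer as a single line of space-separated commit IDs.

After op 1 (commit): HEAD=main@H [main=H]
After op 2 (branch): HEAD=main@H [main=H work=H]
After op 3 (commit): HEAD=main@C [main=C work=H]
After op 4 (checkout): HEAD=work@H [main=C work=H]
After op 5 (checkout): HEAD=main@C [main=C work=H]
After op 6 (reset): HEAD=main@H [main=H work=H]
commit A: parents=[]
commit C: parents=['H']
commit H: parents=['A']

Answer: A H C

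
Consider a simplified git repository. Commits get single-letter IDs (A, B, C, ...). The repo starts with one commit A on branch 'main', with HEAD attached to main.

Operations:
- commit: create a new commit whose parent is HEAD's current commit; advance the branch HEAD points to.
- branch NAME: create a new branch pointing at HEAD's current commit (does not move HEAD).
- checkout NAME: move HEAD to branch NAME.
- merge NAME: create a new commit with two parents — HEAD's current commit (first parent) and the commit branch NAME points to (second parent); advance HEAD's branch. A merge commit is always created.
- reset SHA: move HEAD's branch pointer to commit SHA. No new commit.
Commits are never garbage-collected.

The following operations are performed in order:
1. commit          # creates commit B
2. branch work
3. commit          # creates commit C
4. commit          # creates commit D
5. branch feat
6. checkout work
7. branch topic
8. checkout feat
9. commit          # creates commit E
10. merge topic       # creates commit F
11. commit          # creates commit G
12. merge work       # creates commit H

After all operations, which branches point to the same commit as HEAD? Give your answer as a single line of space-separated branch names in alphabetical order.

Answer: feat

Derivation:
After op 1 (commit): HEAD=main@B [main=B]
After op 2 (branch): HEAD=main@B [main=B work=B]
After op 3 (commit): HEAD=main@C [main=C work=B]
After op 4 (commit): HEAD=main@D [main=D work=B]
After op 5 (branch): HEAD=main@D [feat=D main=D work=B]
After op 6 (checkout): HEAD=work@B [feat=D main=D work=B]
After op 7 (branch): HEAD=work@B [feat=D main=D topic=B work=B]
After op 8 (checkout): HEAD=feat@D [feat=D main=D topic=B work=B]
After op 9 (commit): HEAD=feat@E [feat=E main=D topic=B work=B]
After op 10 (merge): HEAD=feat@F [feat=F main=D topic=B work=B]
After op 11 (commit): HEAD=feat@G [feat=G main=D topic=B work=B]
After op 12 (merge): HEAD=feat@H [feat=H main=D topic=B work=B]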